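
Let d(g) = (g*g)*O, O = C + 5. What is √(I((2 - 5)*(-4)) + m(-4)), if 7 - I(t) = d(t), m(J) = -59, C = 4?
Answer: 2*I*√337 ≈ 36.715*I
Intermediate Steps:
O = 9 (O = 4 + 5 = 9)
d(g) = 9*g² (d(g) = (g*g)*9 = g²*9 = 9*g²)
I(t) = 7 - 9*t²
√(I((2 - 5)*(-4)) + m(-4)) = √((7 - 9*16*(2 - 5)²) - 59) = √((7 - 9*(-3*(-4))²) - 59) = √((7 - 9*12²) - 59) = √((7 - 9*144) - 59) = √((7 - 1296) - 59) = √(-1289 - 59) = √(-1348) = 2*I*√337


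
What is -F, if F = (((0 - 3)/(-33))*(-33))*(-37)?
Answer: -111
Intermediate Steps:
F = 111 (F = (-3*(-1/33)*(-33))*(-37) = ((1/11)*(-33))*(-37) = -3*(-37) = 111)
-F = -1*111 = -111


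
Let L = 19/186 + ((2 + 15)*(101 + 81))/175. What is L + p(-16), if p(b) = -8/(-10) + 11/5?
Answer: 96637/4650 ≈ 20.782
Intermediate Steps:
p(b) = 3 (p(b) = -8*(-1/10) + 11*(1/5) = 4/5 + 11/5 = 3)
L = 82687/4650 (L = 19*(1/186) + (17*182)*(1/175) = 19/186 + 3094*(1/175) = 19/186 + 442/25 = 82687/4650 ≈ 17.782)
L + p(-16) = 82687/4650 + 3 = 96637/4650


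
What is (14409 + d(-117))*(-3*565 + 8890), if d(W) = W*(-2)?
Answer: 105356385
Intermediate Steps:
d(W) = -2*W
(14409 + d(-117))*(-3*565 + 8890) = (14409 - 2*(-117))*(-3*565 + 8890) = (14409 + 234)*(-1695 + 8890) = 14643*7195 = 105356385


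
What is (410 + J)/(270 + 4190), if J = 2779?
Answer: 3189/4460 ≈ 0.71502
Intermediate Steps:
(410 + J)/(270 + 4190) = (410 + 2779)/(270 + 4190) = 3189/4460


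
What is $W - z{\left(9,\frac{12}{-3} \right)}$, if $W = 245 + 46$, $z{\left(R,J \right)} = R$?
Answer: $282$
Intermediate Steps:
$W = 291$
$W - z{\left(9,\frac{12}{-3} \right)} = 291 - 9 = 282$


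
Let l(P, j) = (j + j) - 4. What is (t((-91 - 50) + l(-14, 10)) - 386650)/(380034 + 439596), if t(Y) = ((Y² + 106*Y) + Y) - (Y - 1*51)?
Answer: -192112/409815 ≈ -0.46878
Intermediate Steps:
l(P, j) = -4 + 2*j (l(P, j) = 2*j - 4 = -4 + 2*j)
t(Y) = 51 + Y² + 106*Y (t(Y) = (Y² + 107*Y) - (Y - 51) = (Y² + 107*Y) - (-51 + Y) = (Y² + 107*Y) + (51 - Y) = 51 + Y² + 106*Y)
(t((-91 - 50) + l(-14, 10)) - 386650)/(380034 + 439596) = ((51 + ((-91 - 50) + (-4 + 2*10))² + 106*((-91 - 50) + (-4 + 2*10))) - 386650)/(380034 + 439596) = ((51 + (-141 + (-4 + 20))² + 106*(-141 + (-4 + 20))) - 386650)/819630 = ((51 + (-141 + 16)² + 106*(-141 + 16)) - 386650)*(1/819630) = ((51 + (-125)² + 106*(-125)) - 386650)*(1/819630) = ((51 + 15625 - 13250) - 386650)*(1/819630) = (2426 - 386650)*(1/819630) = -384224*1/819630 = -192112/409815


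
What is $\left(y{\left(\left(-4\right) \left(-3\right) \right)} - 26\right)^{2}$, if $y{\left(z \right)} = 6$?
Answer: $400$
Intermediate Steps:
$\left(y{\left(\left(-4\right) \left(-3\right) \right)} - 26\right)^{2} = \left(6 - 26\right)^{2} = \left(-20\right)^{2} = 400$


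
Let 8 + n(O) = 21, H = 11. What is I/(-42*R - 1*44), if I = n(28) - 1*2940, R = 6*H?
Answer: 2927/2816 ≈ 1.0394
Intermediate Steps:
n(O) = 13 (n(O) = -8 + 21 = 13)
R = 66 (R = 6*11 = 66)
I = -2927 (I = 13 - 1*2940 = 13 - 2940 = -2927)
I/(-42*R - 1*44) = -2927/(-42*66 - 1*44) = -2927/(-2772 - 44) = -2927/(-2816) = -2927*(-1/2816) = 2927/2816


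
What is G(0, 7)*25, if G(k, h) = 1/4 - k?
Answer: 25/4 ≈ 6.2500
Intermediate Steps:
G(k, h) = ¼ - k
G(0, 7)*25 = (¼ - 1*0)*25 = (¼ + 0)*25 = (¼)*25 = 25/4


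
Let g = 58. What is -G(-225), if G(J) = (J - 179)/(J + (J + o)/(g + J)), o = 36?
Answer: -33734/18693 ≈ -1.8046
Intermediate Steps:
G(J) = (-179 + J)/(J + (36 + J)/(58 + J)) (G(J) = (J - 179)/(J + (J + 36)/(58 + J)) = (-179 + J)/(J + (36 + J)/(58 + J)))
-G(-225) = -(-10382 + (-225)² - 121*(-225))/(36 + (-225)² + 59*(-225)) = -(-10382 + 50625 + 27225)/(36 + 50625 - 13275) = -67468/37386 = -1*33734/18693 = -33734/18693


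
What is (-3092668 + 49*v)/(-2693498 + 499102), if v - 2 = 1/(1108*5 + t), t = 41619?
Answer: 20834644083/14783645852 ≈ 1.4093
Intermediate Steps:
v = 94319/47159 (v = 2 + 1/(1108*5 + 41619) = 2 + 1/(5540 + 41619) = 2 + 1/47159 = 94319/47159 ≈ 2.0000)
(-3092668 + 49*v)/(-2693498 + 499102) = (-3092668 + 49*(94319/47159))/(-2693498 + 499102) = (-3092668 + 660233/6737)/(-2194396) = -20834644083/6737*(-1/2194396) = 20834644083/14783645852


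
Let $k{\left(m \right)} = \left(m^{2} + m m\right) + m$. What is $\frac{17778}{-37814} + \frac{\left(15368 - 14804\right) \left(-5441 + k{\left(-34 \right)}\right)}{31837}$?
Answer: $- \frac{34011801417}{601942159} \approx -56.503$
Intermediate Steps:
$k{\left(m \right)} = m + 2 m^{2}$ ($k{\left(m \right)} = \left(m^{2} + m^{2}\right) + m = 2 m^{2} + m = m + 2 m^{2}$)
$\frac{17778}{-37814} + \frac{\left(15368 - 14804\right) \left(-5441 + k{\left(-34 \right)}\right)}{31837} = \frac{17778}{-37814} + \frac{\left(15368 - 14804\right) \left(-5441 - 34 \left(1 + 2 \left(-34\right)\right)\right)}{31837} = 17778 \left(- \frac{1}{37814}\right) + 564 \left(-5441 - 34 \left(1 - 68\right)\right) \frac{1}{31837} = - \frac{8889}{18907} + 564 \left(-5441 - -2278\right) \frac{1}{31837} = - \frac{8889}{18907} + 564 \left(-5441 + 2278\right) \frac{1}{31837} = - \frac{8889}{18907} + 564 \left(-3163\right) \frac{1}{31837} = - \frac{8889}{18907} - \frac{1783932}{31837} = - \frac{34011801417}{601942159}$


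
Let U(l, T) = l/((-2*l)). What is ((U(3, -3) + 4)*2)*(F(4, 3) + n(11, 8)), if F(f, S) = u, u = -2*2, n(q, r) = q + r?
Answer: 105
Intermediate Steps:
u = -4
U(l, T) = -½ (U(l, T) = l*(-1/(2*l)) = -½)
F(f, S) = -4
((U(3, -3) + 4)*2)*(F(4, 3) + n(11, 8)) = ((-½ + 4)*2)*(-4 + (11 + 8)) = ((7/2)*2)*(-4 + 19) = 7*15 = 105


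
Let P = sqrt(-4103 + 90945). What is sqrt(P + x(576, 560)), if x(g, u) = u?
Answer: sqrt(560 + sqrt(86842)) ≈ 29.235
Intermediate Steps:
P = sqrt(86842) ≈ 294.69
sqrt(P + x(576, 560)) = sqrt(sqrt(86842) + 560) = sqrt(560 + sqrt(86842))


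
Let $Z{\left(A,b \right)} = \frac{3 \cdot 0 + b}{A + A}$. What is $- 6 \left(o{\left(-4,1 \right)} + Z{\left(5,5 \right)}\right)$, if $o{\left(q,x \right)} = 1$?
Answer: $-9$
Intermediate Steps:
$Z{\left(A,b \right)} = \frac{b}{2 A}$ ($Z{\left(A,b \right)} = \frac{0 + b}{2 A} = b \frac{1}{2 A} = \frac{b}{2 A}$)
$- 6 \left(o{\left(-4,1 \right)} + Z{\left(5,5 \right)}\right) = - 6 \left(1 + \frac{1}{2} \cdot 5 \cdot \frac{1}{5}\right) = - 6 \left(1 + \frac{1}{2}\right) = \left(-6\right) \frac{3}{2} = -9$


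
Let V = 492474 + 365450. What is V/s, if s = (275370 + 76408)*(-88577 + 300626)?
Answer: 428962/37297086561 ≈ 1.1501e-5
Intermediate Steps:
V = 857924
s = 74594173122 (s = 351778*212049 = 74594173122)
V/s = 857924/74594173122 = 857924*(1/74594173122) = 428962/37297086561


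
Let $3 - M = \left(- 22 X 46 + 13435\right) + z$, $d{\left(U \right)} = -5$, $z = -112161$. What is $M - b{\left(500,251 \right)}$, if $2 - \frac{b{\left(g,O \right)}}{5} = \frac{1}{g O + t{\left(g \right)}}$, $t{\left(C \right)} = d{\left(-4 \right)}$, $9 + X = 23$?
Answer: $\frac{2833350814}{25099} \approx 1.1289 \cdot 10^{5}$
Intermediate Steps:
$X = 14$ ($X = -9 + 23 = 14$)
$t{\left(C \right)} = -5$
$b{\left(g,O \right)} = 10 - \frac{5}{-5 + O g}$ ($b{\left(g,O \right)} = 10 - \frac{5}{g O - 5} = 10 - \frac{5}{O g - 5} = 10 - \frac{5}{-5 + O g}$)
$M = 112897$ ($M = 3 - \left(\left(\left(-22\right) 14 \cdot 46 + 13435\right) - 112161\right) = 3 - \left(\left(\left(-308\right) 46 + 13435\right) - 112161\right) = 3 - \left(\left(-14168 + 13435\right) - 112161\right) = 3 - \left(-733 - 112161\right) = 3 - -112894 = 3 + 112894 = 112897$)
$M - b{\left(500,251 \right)} = 112897 - \frac{5 \left(-11 + 2 \cdot 251 \cdot 500\right)}{-5 + 251 \cdot 500} = 112897 - \frac{5 \left(-11 + 251000\right)}{-5 + 125500} = 112897 - 5 \cdot \frac{1}{125495} \cdot 250989 = 112897 - \frac{250989}{25099} = \frac{2833350814}{25099}$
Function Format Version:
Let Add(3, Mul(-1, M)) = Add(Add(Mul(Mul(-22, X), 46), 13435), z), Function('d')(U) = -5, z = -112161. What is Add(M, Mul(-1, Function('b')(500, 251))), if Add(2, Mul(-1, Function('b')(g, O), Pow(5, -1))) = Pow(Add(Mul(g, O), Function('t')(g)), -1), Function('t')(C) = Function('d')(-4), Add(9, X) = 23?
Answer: Rational(2833350814, 25099) ≈ 1.1289e+5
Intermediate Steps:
X = 14 (X = Add(-9, 23) = 14)
Function('t')(C) = -5
Function('b')(g, O) = Add(10, Mul(-5, Pow(Add(-5, Mul(O, g)), -1))) (Function('b')(g, O) = Add(10, Mul(-5, Pow(Add(Mul(g, O), -5), -1))) = Add(10, Mul(-5, Pow(Add(Mul(O, g), -5), -1))) = Add(10, Mul(-5, Pow(Add(-5, Mul(O, g)), -1))))
M = 112897 (M = Add(3, Mul(-1, Add(Add(Mul(Mul(-22, 14), 46), 13435), -112161))) = Add(3, Mul(-1, Add(Add(Mul(-308, 46), 13435), -112161))) = Add(3, Mul(-1, Add(Add(-14168, 13435), -112161))) = Add(3, Mul(-1, Add(-733, -112161))) = Add(3, Mul(-1, -112894)) = Add(3, 112894) = 112897)
Add(M, Mul(-1, Function('b')(500, 251))) = Add(112897, Mul(-1, Mul(5, Pow(Add(-5, Mul(251, 500)), -1), Add(-11, Mul(2, 251, 500))))) = Add(112897, Mul(-1, Mul(5, Pow(Add(-5, 125500), -1), Add(-11, 251000)))) = Add(112897, Mul(-1, Mul(5, Pow(125495, -1), 250989))) = Add(112897, Mul(-1, Mul(5, Rational(1, 125495), 250989))) = Add(112897, Mul(-1, Rational(250989, 25099))) = Add(112897, Rational(-250989, 25099)) = Rational(2833350814, 25099)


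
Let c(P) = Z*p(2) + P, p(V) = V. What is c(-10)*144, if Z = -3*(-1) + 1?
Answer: -288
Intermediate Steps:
Z = 4 (Z = 3 + 1 = 4)
c(P) = 8 + P (c(P) = 4*2 + P = 8 + P)
c(-10)*144 = (8 - 10)*144 = -2*144 = -288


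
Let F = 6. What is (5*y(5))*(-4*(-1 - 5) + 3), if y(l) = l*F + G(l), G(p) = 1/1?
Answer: 4185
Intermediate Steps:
G(p) = 1
y(l) = 1 + 6*l (y(l) = l*6 + 1 = 6*l + 1 = 1 + 6*l)
(5*y(5))*(-4*(-1 - 5) + 3) = (5*(1 + 6*5))*(-4*(-1 - 5) + 3) = (5*(1 + 30))*(-4*(-6) + 3) = (5*31)*(24 + 3) = 155*27 = 4185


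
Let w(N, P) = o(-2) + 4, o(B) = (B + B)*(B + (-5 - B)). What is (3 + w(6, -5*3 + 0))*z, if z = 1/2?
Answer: 27/2 ≈ 13.500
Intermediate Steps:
z = 1/2 ≈ 0.50000
o(B) = -10*B (o(B) = (2*B)*(-5) = -10*B)
w(N, P) = 24 (w(N, P) = -10*(-2) + 4 = 20 + 4 = 24)
(3 + w(6, -5*3 + 0))*z = (3 + 24)*(1/2) = 27*(1/2) = 27/2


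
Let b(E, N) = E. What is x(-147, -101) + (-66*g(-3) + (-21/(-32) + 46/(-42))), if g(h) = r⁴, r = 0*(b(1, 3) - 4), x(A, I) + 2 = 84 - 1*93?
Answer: -7687/672 ≈ -11.439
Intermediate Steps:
x(A, I) = -11 (x(A, I) = -2 + (84 - 1*93) = -2 + (84 - 93) = -2 - 9 = -11)
r = 0 (r = 0*(1 - 4) = 0*(-3) = 0)
g(h) = 0 (g(h) = 0⁴ = 0)
x(-147, -101) + (-66*g(-3) + (-21/(-32) + 46/(-42))) = -11 + (-66*0 + (-21/(-32) + 46/(-42))) = -11 + (0 + (-21*(-1/32) + 46*(-1/42))) = -11 + (0 + (21/32 - 23/21)) = -11 + (0 - 295/672) = -11 - 295/672 = -7687/672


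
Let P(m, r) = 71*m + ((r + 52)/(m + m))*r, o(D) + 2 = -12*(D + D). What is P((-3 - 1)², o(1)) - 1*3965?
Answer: -22801/8 ≈ -2850.1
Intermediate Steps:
o(D) = -2 - 24*D (o(D) = -2 - 12*(D + D) = -2 - 24*D)
P(m, r) = 71*m + r*(52 + r)/(2*m) (P(m, r) = 71*m + ((52 + r)/((2*m)))*r = 71*m + ((52 + r)*(1/(2*m)))*r = 71*m + ((52 + r)/(2*m))*r = 71*m + r*(52 + r)/(2*m))
P((-3 - 1)², o(1)) - 1*3965 = ((-2 - 24*1)² + 52*(-2 - 24*1) + 142*((-3 - 1)²)²)/(2*((-3 - 1)²)) - 1*3965 = ((-2 - 24)² + 52*(-2 - 24) + 142*((-4)²)²)/(2*((-4)²)) - 3965 = (½)*((-26)² + 52*(-26) + 142*16²)/16 - 3965 = (½)*(1/16)*(676 - 1352 + 142*256) - 3965 = (½)*(1/16)*(676 - 1352 + 36352) - 3965 = (½)*(1/16)*35676 - 3965 = 8919/8 - 3965 = -22801/8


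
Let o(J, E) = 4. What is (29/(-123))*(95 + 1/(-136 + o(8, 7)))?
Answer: -363631/16236 ≈ -22.397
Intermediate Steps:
(29/(-123))*(95 + 1/(-136 + o(8, 7))) = (29/(-123))*(95 + 1/(-136 + 4)) = (29*(-1/123))*(95 + 1/(-132)) = -29*(95 - 1/132)/123 = -29/123*12539/132 = -363631/16236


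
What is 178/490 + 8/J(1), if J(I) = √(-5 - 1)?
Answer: 89/245 - 4*I*√6/3 ≈ 0.36327 - 3.266*I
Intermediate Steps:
J(I) = I*√6 (J(I) = √(-6) = I*√6)
178/490 + 8/J(1) = 178/490 + 8/((I*√6)) = 178*(1/490) + 8*(-I*√6/6) = 89/245 - 4*I*√6/3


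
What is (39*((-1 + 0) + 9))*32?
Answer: 9984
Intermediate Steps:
(39*((-1 + 0) + 9))*32 = (39*(-1 + 9))*32 = (39*8)*32 = 312*32 = 9984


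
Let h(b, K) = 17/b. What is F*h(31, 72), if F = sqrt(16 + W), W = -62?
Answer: 17*I*sqrt(46)/31 ≈ 3.7193*I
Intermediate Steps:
F = I*sqrt(46) (F = sqrt(16 - 62) = sqrt(-46) = I*sqrt(46) ≈ 6.7823*I)
F*h(31, 72) = (I*sqrt(46))*(17/31) = 17*I*sqrt(46)/31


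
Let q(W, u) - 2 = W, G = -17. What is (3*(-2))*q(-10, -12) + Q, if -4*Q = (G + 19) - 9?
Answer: 199/4 ≈ 49.750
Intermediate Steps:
q(W, u) = 2 + W
Q = 7/4 (Q = -((-17 + 19) - 9)/4 = -(2 - 9)/4 = -1/4*(-7) = 7/4 ≈ 1.7500)
(3*(-2))*q(-10, -12) + Q = (3*(-2))*(2 - 10) + 7/4 = -6*(-8) + 7/4 = 48 + 7/4 = 199/4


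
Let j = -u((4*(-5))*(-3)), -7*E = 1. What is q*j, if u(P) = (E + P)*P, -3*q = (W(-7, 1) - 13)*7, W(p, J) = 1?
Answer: -100560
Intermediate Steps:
E = -1/7 (E = -1/7*1 = -1/7 ≈ -0.14286)
q = 28 (q = -(1 - 13)*7/3 = -(-4)*7 = -1/3*(-84) = 28)
u(P) = P*(-1/7 + P) (u(P) = (-1/7 + P)*P = P*(-1/7 + P))
j = -25140/7 (j = -(4*(-5))*(-3)*(-1/7 + (4*(-5))*(-3)) = -(-20*(-3))*(-1/7 - 20*(-3)) = -60*(-1/7 + 60) = -60*419/7 = -1*25140/7 = -25140/7 ≈ -3591.4)
q*j = 28*(-25140/7) = -100560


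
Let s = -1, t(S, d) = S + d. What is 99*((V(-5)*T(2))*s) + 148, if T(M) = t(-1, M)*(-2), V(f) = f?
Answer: -842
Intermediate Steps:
T(M) = 2 - 2*M (T(M) = (-1 + M)*(-2) = 2 - 2*M)
99*((V(-5)*T(2))*s) + 148 = 99*(-5*(2 - 2*2)*(-1)) + 148 = 99*(-5*(2 - 4)*(-1)) + 148 = 99*(-5*(-2)*(-1)) + 148 = 99*(10*(-1)) + 148 = 99*(-10) + 148 = -990 + 148 = -842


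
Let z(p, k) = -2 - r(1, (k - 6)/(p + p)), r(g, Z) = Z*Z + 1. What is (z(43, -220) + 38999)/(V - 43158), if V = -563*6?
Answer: -72090835/86045064 ≈ -0.83783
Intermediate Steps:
r(g, Z) = 1 + Z² (r(g, Z) = Z² + 1 = 1 + Z²)
V = -3378
z(p, k) = -3 - (-6 + k)²/(4*p²) (z(p, k) = -2 - (1 + ((k - 6)/(p + p))²) = -2 - (1 + ((-6 + k)/((2*p)))²) = -2 - (1 + ((-6 + k)*(1/(2*p)))²) = -2 - (1 + ((-6 + k)/(2*p))²) = -2 - (1 + (-6 + k)²/(4*p²)) = -2 + (-1 - (-6 + k)²/(4*p²)) = -3 - (-6 + k)²/(4*p²))
(z(43, -220) + 38999)/(V - 43158) = ((-3 - ¼*(-6 - 220)²/43²) + 38999)/(-3378 - 43158) = ((-3 - ¼*1/1849*(-226)²) + 38999)/(-46536) = ((-3 - ¼*1/1849*51076) + 38999)*(-1/46536) = ((-3 - 12769/1849) + 38999)*(-1/46536) = (-18316/1849 + 38999)*(-1/46536) = (72090835/1849)*(-1/46536) = -72090835/86045064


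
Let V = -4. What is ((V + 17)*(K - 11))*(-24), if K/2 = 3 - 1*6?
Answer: 5304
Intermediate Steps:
K = -6 (K = 2*(3 - 1*6) = 2*(3 - 6) = 2*(-3) = -6)
((V + 17)*(K - 11))*(-24) = ((-4 + 17)*(-6 - 11))*(-24) = (13*(-17))*(-24) = -221*(-24) = 5304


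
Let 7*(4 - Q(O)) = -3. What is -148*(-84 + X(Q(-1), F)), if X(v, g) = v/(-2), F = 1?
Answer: 89318/7 ≈ 12760.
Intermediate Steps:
Q(O) = 31/7 (Q(O) = 4 - ⅐*(-3) = 4 + 3/7 = 31/7)
X(v, g) = -v/2 (X(v, g) = v*(-½) = -v/2)
-148*(-84 + X(Q(-1), F)) = -148*(-84 - ½*31/7) = -148*(-84 - 31/14) = -148*(-1207/14) = 89318/7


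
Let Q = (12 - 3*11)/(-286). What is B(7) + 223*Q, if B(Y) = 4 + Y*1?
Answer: 7829/286 ≈ 27.374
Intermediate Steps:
Q = 21/286 (Q = (12 - 33)*(-1/286) = -21*(-1/286) = 21/286 ≈ 0.073427)
B(Y) = 4 + Y
B(7) + 223*Q = (4 + 7) + 223*(21/286) = 11 + 4683/286 = 7829/286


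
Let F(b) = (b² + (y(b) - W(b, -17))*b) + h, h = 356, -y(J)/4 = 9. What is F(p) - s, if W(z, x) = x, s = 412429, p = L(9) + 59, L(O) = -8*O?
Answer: -411657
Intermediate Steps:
p = -13 (p = -8*9 + 59 = -72 + 59 = -13)
y(J) = -36 (y(J) = -4*9 = -36)
F(b) = 356 + b² - 19*b (F(b) = (b² + (-36 - 1*(-17))*b) + 356 = (b² + (-36 + 17)*b) + 356 = (b² - 19*b) + 356 = 356 + b² - 19*b)
F(p) - s = (356 + (-13)² - 19*(-13)) - 1*412429 = (356 + 169 + 247) - 412429 = 772 - 412429 = -411657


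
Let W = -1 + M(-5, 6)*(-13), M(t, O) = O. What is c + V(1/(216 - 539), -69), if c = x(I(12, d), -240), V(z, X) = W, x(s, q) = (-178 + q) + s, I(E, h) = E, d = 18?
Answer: -485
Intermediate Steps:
W = -79 (W = -1 + 6*(-13) = -1 - 78 = -79)
x(s, q) = -178 + q + s
V(z, X) = -79
c = -406 (c = -178 - 240 + 12 = -406)
c + V(1/(216 - 539), -69) = -406 - 79 = -485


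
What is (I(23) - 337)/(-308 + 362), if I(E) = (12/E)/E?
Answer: -178261/28566 ≈ -6.2403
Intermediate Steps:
I(E) = 12/E²
(I(23) - 337)/(-308 + 362) = (12/23² - 337)/(-308 + 362) = (12*(1/529) - 337)/54 = (12/529 - 337)*(1/54) = -178261/529*1/54 = -178261/28566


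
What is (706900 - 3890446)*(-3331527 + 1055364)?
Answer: 7246269613998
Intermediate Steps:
(706900 - 3890446)*(-3331527 + 1055364) = -3183546*(-2276163) = 7246269613998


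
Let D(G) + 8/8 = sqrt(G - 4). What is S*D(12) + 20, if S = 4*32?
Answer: -108 + 256*sqrt(2) ≈ 254.04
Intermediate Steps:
D(G) = -1 + sqrt(-4 + G) (D(G) = -1 + sqrt(G - 4) = -1 + sqrt(-4 + G))
S = 128
S*D(12) + 20 = 128*(-1 + sqrt(-4 + 12)) + 20 = 128*(-1 + sqrt(8)) + 20 = 128*(-1 + 2*sqrt(2)) + 20 = (-128 + 256*sqrt(2)) + 20 = -108 + 256*sqrt(2)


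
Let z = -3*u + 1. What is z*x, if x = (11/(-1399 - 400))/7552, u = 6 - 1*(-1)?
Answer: 55/3396512 ≈ 1.6193e-5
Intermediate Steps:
u = 7 (u = 6 + 1 = 7)
x = -11/13586048 (x = (11/(-1799))*(1/7552) = (11*(-1/1799))*(1/7552) = -11/1799*1/7552 = -11/13586048 ≈ -8.0965e-7)
z = -20 (z = -3*7 + 1 = -21 + 1 = -20)
z*x = -20*(-11/13586048) = 55/3396512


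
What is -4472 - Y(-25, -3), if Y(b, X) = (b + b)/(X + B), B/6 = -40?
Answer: -1086746/243 ≈ -4472.2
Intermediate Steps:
B = -240 (B = 6*(-40) = -240)
Y(b, X) = 2*b/(-240 + X) (Y(b, X) = (b + b)/(X - 240) = (2*b)/(-240 + X) = 2*b/(-240 + X))
-4472 - Y(-25, -3) = -4472 - 2*(-25)/(-240 - 3) = -4472 - 2*(-25)/(-243) = -4472 - 2*(-25)*(-1)/243 = -4472 - 1*50/243 = -4472 - 50/243 = -1086746/243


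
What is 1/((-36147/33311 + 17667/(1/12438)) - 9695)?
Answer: 33311/7319507639114 ≈ 4.5510e-9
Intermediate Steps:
1/((-36147/33311 + 17667/(1/12438)) - 9695) = 1/((-36147*1/33311 + 17667/(1/12438)) - 9695) = 1/((-36147/33311 + 17667*12438) - 9695) = 1/((-36147/33311 + 219742146) - 9695) = 1/(7319830589259/33311 - 9695) = 1/(7319507639114/33311) = 33311/7319507639114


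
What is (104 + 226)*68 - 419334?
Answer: -396894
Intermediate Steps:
(104 + 226)*68 - 419334 = 330*68 - 419334 = 22440 - 419334 = -396894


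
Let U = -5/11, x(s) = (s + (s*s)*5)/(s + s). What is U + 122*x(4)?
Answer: 14086/11 ≈ 1280.5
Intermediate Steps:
x(s) = (s + 5*s²)/(2*s) (x(s) = (s + s²*5)/((2*s)) = (s + 5*s²)*(1/(2*s)) = (s + 5*s²)/(2*s))
U = -5/11 (U = (1/11)*(-5) = -5/11 ≈ -0.45455)
U + 122*x(4) = -5/11 + 122*(½ + (5/2)*4) = -5/11 + 122*(½ + 10) = -5/11 + 122*(21/2) = -5/11 + 1281 = 14086/11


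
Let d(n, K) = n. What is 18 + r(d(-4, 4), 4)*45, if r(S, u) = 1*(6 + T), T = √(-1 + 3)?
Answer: 288 + 45*√2 ≈ 351.64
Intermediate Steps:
T = √2 ≈ 1.4142
r(S, u) = 6 + √2 (r(S, u) = 1*(6 + √2) = 6 + √2)
18 + r(d(-4, 4), 4)*45 = 18 + (6 + √2)*45 = 18 + (270 + 45*√2) = 288 + 45*√2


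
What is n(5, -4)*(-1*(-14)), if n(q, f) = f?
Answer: -56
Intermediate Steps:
n(5, -4)*(-1*(-14)) = -(-4)*(-14) = -4*14 = -56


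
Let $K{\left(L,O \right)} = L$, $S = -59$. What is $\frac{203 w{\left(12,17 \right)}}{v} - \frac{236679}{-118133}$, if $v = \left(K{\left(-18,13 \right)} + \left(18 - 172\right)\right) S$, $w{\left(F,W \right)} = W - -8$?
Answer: $\frac{3001343467}{1198813684} \approx 2.5036$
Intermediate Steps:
$w{\left(F,W \right)} = 8 + W$ ($w{\left(F,W \right)} = W + 8 = 8 + W$)
$v = 10148$ ($v = \left(-18 + \left(18 - 172\right)\right) \left(-59\right) = \left(-18 - 154\right) \left(-59\right) = \left(-172\right) \left(-59\right) = 10148$)
$\frac{203 w{\left(12,17 \right)}}{v} - \frac{236679}{-118133} = \frac{203 \left(8 + 17\right)}{10148} - \frac{236679}{-118133} = 203 \cdot 25 \cdot \frac{1}{10148} - - \frac{236679}{118133} = 5075 \cdot \frac{1}{10148} + \frac{236679}{118133} = \frac{5075}{10148} + \frac{236679}{118133} = \frac{3001343467}{1198813684}$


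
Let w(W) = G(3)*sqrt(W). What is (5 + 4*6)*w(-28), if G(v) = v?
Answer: 174*I*sqrt(7) ≈ 460.36*I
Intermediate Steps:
w(W) = 3*sqrt(W)
(5 + 4*6)*w(-28) = (5 + 4*6)*(3*sqrt(-28)) = (5 + 24)*(3*(2*I*sqrt(7))) = 29*(6*I*sqrt(7)) = 174*I*sqrt(7)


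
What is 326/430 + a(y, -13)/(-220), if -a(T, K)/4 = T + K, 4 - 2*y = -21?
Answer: 3543/4730 ≈ 0.74905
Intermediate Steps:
y = 25/2 (y = 2 - ½*(-21) = 2 + 21/2 = 25/2 ≈ 12.500)
a(T, K) = -4*K - 4*T (a(T, K) = -4*(T + K) = -4*(K + T) = -4*K - 4*T)
326/430 + a(y, -13)/(-220) = 326/430 + (-4*(-13) - 4*25/2)/(-220) = 326*(1/430) + (52 - 50)*(-1/220) = 163/215 + 2*(-1/220) = 163/215 - 1/110 = 3543/4730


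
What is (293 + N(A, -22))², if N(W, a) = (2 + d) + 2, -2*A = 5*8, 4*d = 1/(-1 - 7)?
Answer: 90307009/1024 ≈ 88191.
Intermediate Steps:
d = -1/32 (d = 1/(4*(-1 - 7)) = (¼)/(-8) = (¼)*(-⅛) = -1/32 ≈ -0.031250)
A = -20 (A = -5*8/2 = -½*40 = -20)
N(W, a) = 127/32 (N(W, a) = (2 - 1/32) + 2 = 63/32 + 2 = 127/32)
(293 + N(A, -22))² = (293 + 127/32)² = (9503/32)² = 90307009/1024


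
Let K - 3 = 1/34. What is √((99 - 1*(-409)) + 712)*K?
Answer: 103*√305/17 ≈ 105.81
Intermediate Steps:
K = 103/34 (K = 3 + 1/34 = 103/34 ≈ 3.0294)
√((99 - 1*(-409)) + 712)*K = √((99 - 1*(-409)) + 712)*(103/34) = √((99 + 409) + 712)*(103/34) = √(508 + 712)*(103/34) = √1220*(103/34) = (2*√305)*(103/34) = 103*√305/17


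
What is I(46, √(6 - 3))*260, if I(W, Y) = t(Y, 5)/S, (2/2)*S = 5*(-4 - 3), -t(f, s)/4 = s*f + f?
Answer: 1248*√3/7 ≈ 308.80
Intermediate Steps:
t(f, s) = -4*f - 4*f*s (t(f, s) = -4*(s*f + f) = -4*(f*s + f) = -4*(f + f*s) = -4*f - 4*f*s)
S = -35 (S = 5*(-4 - 3) = 5*(-7) = -35)
I(W, Y) = 24*Y/35 (I(W, Y) = -4*Y*(1 + 5)/(-35) = -4*Y*6*(-1/35) = -24*Y*(-1/35) = 24*Y/35)
I(46, √(6 - 3))*260 = (24*√(6 - 3)/35)*260 = (24*√3/35)*260 = 1248*√3/7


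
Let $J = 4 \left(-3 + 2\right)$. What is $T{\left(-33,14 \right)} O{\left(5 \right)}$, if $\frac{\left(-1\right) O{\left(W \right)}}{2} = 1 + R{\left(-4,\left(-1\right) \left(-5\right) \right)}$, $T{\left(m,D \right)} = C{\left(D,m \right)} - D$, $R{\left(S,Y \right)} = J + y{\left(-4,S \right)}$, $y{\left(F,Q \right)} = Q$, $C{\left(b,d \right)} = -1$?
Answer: $-210$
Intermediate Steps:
$J = -4$ ($J = 4 \left(-1\right) = -4$)
$R{\left(S,Y \right)} = -4 + S$
$T{\left(m,D \right)} = -1 - D$
$O{\left(W \right)} = 14$ ($O{\left(W \right)} = - 2 \left(1 - 8\right) = \left(-2\right) \left(-7\right) = 14$)
$T{\left(-33,14 \right)} O{\left(5 \right)} = \left(-1 - 14\right) 14 = \left(-15\right) 14 = -210$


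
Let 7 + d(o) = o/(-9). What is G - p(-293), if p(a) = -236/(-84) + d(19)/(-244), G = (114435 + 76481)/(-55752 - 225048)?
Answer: -105716183/29975400 ≈ -3.5268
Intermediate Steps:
d(o) = -7 - o/9 (d(o) = -7 + o/(-9) = -7 + o*(-⅑) = -7 - o/9)
G = -47729/70200 (G = 190916/(-280800) = 190916*(-1/280800) = -47729/70200 ≈ -0.67990)
p(a) = 21881/7686 (p(a) = -236/(-84) + (-7 - ⅑*19)/(-244) = -236*(-1/84) + (-7 - 19/9)*(-1/244) = 59/21 - 82/9*(-1/244) = 59/21 + 41/1098 = 21881/7686)
G - p(-293) = -47729/70200 - 1*21881/7686 = -47729/70200 - 21881/7686 = -105716183/29975400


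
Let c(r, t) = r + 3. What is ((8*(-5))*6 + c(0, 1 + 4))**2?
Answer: 56169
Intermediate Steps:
c(r, t) = 3 + r
((8*(-5))*6 + c(0, 1 + 4))**2 = ((8*(-5))*6 + (3 + 0))**2 = (-40*6 + 3)**2 = (-240 + 3)**2 = (-237)**2 = 56169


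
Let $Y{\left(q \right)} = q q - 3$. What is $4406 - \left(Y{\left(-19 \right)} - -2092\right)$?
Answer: $1956$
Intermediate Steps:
$Y{\left(q \right)} = -3 + q^{2}$ ($Y{\left(q \right)} = q^{2} - 3 = -3 + q^{2}$)
$4406 - \left(Y{\left(-19 \right)} - -2092\right) = 4406 - \left(\left(-3 + \left(-19\right)^{2}\right) - -2092\right) = 4406 - \left(\left(-3 + 361\right) + 2092\right) = 4406 - \left(358 + 2092\right) = 4406 - 2450 = 1956$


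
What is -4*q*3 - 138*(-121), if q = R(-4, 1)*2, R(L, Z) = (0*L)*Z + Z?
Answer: 16674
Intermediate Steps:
R(L, Z) = Z (R(L, Z) = 0*Z + Z = 0 + Z = Z)
q = 2 (q = 1*2 = 2)
-4*q*3 - 138*(-121) = -4*2*3 - 138*(-121) = -8*3 + 16698 = -24 + 16698 = 16674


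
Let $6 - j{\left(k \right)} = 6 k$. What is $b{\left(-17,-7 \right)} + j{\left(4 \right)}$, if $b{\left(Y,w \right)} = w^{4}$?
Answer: $2383$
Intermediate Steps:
$j{\left(k \right)} = 6 - 6 k$
$b{\left(-17,-7 \right)} + j{\left(4 \right)} = \left(-7\right)^{4} + \left(6 - 24\right) = 2401 + \left(6 - 24\right) = 2401 - 18 = 2383$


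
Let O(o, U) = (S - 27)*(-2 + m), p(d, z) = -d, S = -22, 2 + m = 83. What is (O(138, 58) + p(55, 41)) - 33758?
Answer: -37684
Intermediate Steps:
m = 81 (m = -2 + 83 = 81)
O(o, U) = -3871 (O(o, U) = (-22 - 27)*(-2 + 81) = -49*79 = -3871)
(O(138, 58) + p(55, 41)) - 33758 = (-3871 - 1*55) - 33758 = (-3871 - 55) - 33758 = -3926 - 33758 = -37684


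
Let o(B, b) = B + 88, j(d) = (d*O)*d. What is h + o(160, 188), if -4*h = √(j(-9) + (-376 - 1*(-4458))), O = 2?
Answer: 248 - √1061/2 ≈ 231.71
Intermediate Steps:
j(d) = 2*d² (j(d) = (d*2)*d = (2*d)*d = 2*d²)
o(B, b) = 88 + B
h = -√1061/2 (h = -√(2*(-9)² + (-376 - 1*(-4458)))/4 = -√(2*81 + (-376 + 4458))/4 = -√(162 + 4082)/4 = -√1061/2 ≈ -16.286)
h + o(160, 188) = -√1061/2 + (88 + 160) = -√1061/2 + 248 = 248 - √1061/2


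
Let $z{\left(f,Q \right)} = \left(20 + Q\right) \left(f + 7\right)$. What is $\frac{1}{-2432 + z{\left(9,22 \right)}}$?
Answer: $- \frac{1}{1760} \approx -0.00056818$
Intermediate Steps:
$z{\left(f,Q \right)} = \left(7 + f\right) \left(20 + Q\right)$ ($z{\left(f,Q \right)} = \left(20 + Q\right) \left(7 + f\right) = \left(7 + f\right) \left(20 + Q\right)$)
$\frac{1}{-2432 + z{\left(9,22 \right)}} = \frac{1}{-2432 + \left(140 + 7 \cdot 22 + 20 \cdot 9 + 22 \cdot 9\right)} = \frac{1}{-2432 + \left(140 + 154 + 180 + 198\right)} = \frac{1}{-2432 + 672} = \frac{1}{-1760} = - \frac{1}{1760}$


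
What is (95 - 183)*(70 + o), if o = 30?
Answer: -8800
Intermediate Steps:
(95 - 183)*(70 + o) = (95 - 183)*(70 + 30) = -88*100 = -8800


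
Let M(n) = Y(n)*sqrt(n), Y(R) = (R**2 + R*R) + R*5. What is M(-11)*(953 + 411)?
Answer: 255068*I*sqrt(11) ≈ 8.4597e+5*I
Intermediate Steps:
Y(R) = 2*R**2 + 5*R (Y(R) = (R**2 + R**2) + 5*R = 2*R**2 + 5*R)
M(n) = n**(3/2)*(5 + 2*n) (M(n) = (n*(5 + 2*n))*sqrt(n) = n**(3/2)*(5 + 2*n))
M(-11)*(953 + 411) = ((-11)**(3/2)*(5 + 2*(-11)))*(953 + 411) = ((-11*I*sqrt(11))*(5 - 22))*1364 = (-11*I*sqrt(11)*(-17))*1364 = (187*I*sqrt(11))*1364 = 255068*I*sqrt(11)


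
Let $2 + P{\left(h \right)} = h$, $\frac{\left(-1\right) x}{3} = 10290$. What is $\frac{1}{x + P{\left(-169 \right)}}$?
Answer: $- \frac{1}{31041} \approx -3.2215 \cdot 10^{-5}$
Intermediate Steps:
$x = -30870$ ($x = \left(-3\right) 10290 = -30870$)
$P{\left(h \right)} = -2 + h$
$\frac{1}{x + P{\left(-169 \right)}} = \frac{1}{-30870 - 171} = \frac{1}{-31041} = - \frac{1}{31041}$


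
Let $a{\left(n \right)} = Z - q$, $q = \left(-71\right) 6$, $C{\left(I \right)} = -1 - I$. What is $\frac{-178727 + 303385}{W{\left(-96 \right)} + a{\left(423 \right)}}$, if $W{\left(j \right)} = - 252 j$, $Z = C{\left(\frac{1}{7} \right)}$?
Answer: $\frac{436303}{86159} \approx 5.0639$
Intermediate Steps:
$Z = - \frac{8}{7}$ ($Z = -1 - \frac{1}{7} = - \frac{8}{7} \approx -1.1429$)
$q = -426$
$a{\left(n \right)} = \frac{2974}{7}$ ($a{\left(n \right)} = - \frac{8}{7} - -426 = - \frac{8}{7} + 426 = \frac{2974}{7}$)
$\frac{-178727 + 303385}{W{\left(-96 \right)} + a{\left(423 \right)}} = \frac{-178727 + 303385}{\left(-252\right) \left(-96\right) + \frac{2974}{7}} = \frac{124658}{24192 + \frac{2974}{7}} = \frac{124658}{\frac{172318}{7}} = 124658 \cdot \frac{7}{172318} = \frac{436303}{86159}$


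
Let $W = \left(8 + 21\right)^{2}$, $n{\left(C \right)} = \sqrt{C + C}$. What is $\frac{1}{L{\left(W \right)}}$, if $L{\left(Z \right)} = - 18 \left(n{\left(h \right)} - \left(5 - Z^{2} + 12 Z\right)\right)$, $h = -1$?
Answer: $\frac{i}{18 \left(\sqrt{2} - 697184 i\right)} \approx -7.9686 \cdot 10^{-8} + 1.6164 \cdot 10^{-13} i$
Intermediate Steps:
$n{\left(C \right)} = \sqrt{2} \sqrt{C}$ ($n{\left(C \right)} = \sqrt{2 C} = \sqrt{2} \sqrt{C}$)
$W = 841$ ($W = 29^{2} = 841$)
$L{\left(Z \right)} = 90 - 18 Z^{2} + 216 Z - 18 i \sqrt{2}$ ($L{\left(Z \right)} = - 18 \left(\sqrt{2} \sqrt{-1} - \left(5 - Z^{2} + 12 Z\right)\right) = - 18 \left(\sqrt{2} i - \left(5 - Z^{2} + 12 Z\right)\right) = - 18 \left(i \sqrt{2} - \left(5 - Z^{2} + 12 Z\right)\right) = - 18 \left(-5 + Z^{2} - 12 Z + i \sqrt{2}\right) = 90 - 18 Z^{2} + 216 Z - 18 i \sqrt{2}$)
$\frac{1}{L{\left(W \right)}} = \frac{1}{90 - 18 \cdot 841^{2} + 216 \cdot 841 - 18 i \sqrt{2}} = \frac{1}{90 - 12731058 + 181656 - 18 i \sqrt{2}} = \frac{1}{-12549312 - 18 i \sqrt{2}}$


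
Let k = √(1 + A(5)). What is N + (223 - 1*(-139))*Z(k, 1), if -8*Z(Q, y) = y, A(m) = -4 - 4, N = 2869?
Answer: 11295/4 ≈ 2823.8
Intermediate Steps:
A(m) = -8
k = I*√7 (k = √(1 - 8) = √(-7) = I*√7 ≈ 2.6458*I)
Z(Q, y) = -y/8
N + (223 - 1*(-139))*Z(k, 1) = 2869 + (223 - 1*(-139))*(-⅛*1) = 2869 + (223 + 139)*(-⅛) = 2869 + 362*(-⅛) = 2869 - 181/4 = 11295/4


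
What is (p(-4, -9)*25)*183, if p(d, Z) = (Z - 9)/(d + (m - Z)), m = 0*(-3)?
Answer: -16470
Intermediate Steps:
m = 0
p(d, Z) = (-9 + Z)/(d - Z) (p(d, Z) = (Z - 9)/(d + (0 - Z)) = (-9 + Z)/(d - Z))
(p(-4, -9)*25)*183 = (((-9 - 9)/(-4 - 1*(-9)))*25)*183 = ((-18/(-4 + 9))*25)*183 = ((-18/5)*25)*183 = (((1/5)*(-18))*25)*183 = -18/5*25*183 = -90*183 = -16470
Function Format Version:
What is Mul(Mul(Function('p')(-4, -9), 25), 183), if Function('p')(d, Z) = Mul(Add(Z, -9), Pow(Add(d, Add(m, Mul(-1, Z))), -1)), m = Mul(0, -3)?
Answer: -16470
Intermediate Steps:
m = 0
Function('p')(d, Z) = Mul(Pow(Add(d, Mul(-1, Z)), -1), Add(-9, Z)) (Function('p')(d, Z) = Mul(Add(Z, -9), Pow(Add(d, Add(0, Mul(-1, Z))), -1)) = Mul(Add(-9, Z), Pow(Add(d, Mul(-1, Z)), -1)) = Mul(Pow(Add(d, Mul(-1, Z)), -1), Add(-9, Z)))
Mul(Mul(Function('p')(-4, -9), 25), 183) = Mul(Mul(Mul(Pow(Add(-4, Mul(-1, -9)), -1), Add(-9, -9)), 25), 183) = Mul(Mul(Mul(Pow(Add(-4, 9), -1), -18), 25), 183) = Mul(Mul(Mul(Pow(5, -1), -18), 25), 183) = Mul(Mul(Mul(Rational(1, 5), -18), 25), 183) = Mul(Mul(Rational(-18, 5), 25), 183) = Mul(-90, 183) = -16470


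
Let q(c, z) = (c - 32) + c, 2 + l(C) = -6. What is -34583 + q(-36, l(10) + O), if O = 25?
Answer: -34687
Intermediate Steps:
l(C) = -8 (l(C) = -2 - 6 = -8)
q(c, z) = -32 + 2*c (q(c, z) = (-32 + c) + c = -32 + 2*c)
-34583 + q(-36, l(10) + O) = -34583 + (-32 + 2*(-36)) = -34583 + (-32 - 72) = -34583 - 104 = -34687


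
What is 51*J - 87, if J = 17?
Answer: 780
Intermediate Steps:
51*J - 87 = 51*17 - 87 = 867 - 87 = 780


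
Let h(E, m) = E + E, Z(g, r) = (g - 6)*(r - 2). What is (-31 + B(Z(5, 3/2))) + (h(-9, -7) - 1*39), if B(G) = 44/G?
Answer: 0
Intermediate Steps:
Z(g, r) = (-6 + g)*(-2 + r)
h(E, m) = 2*E
(-31 + B(Z(5, 3/2))) + (h(-9, -7) - 1*39) = (-31 + 44/(12 - 18/2 - 2*5 + 5*(3/2))) + (2*(-9) - 1*39) = (-31 + 44/(12 - 18/2 - 10 + 5*(3*(½)))) + (-18 - 39) = (-31 + 44/(12 - 6*3/2 - 10 + 5*(3/2))) - 57 = (-31 + 44/(12 - 9 - 10 + 15/2)) - 57 = (-31 + 44/(½)) - 57 = (-31 + 44*2) - 57 = (-31 + 88) - 57 = 57 - 57 = 0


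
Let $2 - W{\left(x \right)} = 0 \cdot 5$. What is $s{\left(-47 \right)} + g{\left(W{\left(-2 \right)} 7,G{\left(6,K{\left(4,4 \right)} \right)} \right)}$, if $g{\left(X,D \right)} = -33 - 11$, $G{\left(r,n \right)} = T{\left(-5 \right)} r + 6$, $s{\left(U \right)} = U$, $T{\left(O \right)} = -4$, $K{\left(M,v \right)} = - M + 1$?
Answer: $-91$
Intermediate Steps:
$K{\left(M,v \right)} = 1 - M$
$G{\left(r,n \right)} = 6 - 4 r$ ($G{\left(r,n \right)} = - 4 r + 6 = 6 - 4 r$)
$W{\left(x \right)} = 2$ ($W{\left(x \right)} = 2 - 0 \cdot 5 = 2 - 0 = 2 + 0 = 2$)
$g{\left(X,D \right)} = -44$ ($g{\left(X,D \right)} = -33 - 11 = -44$)
$s{\left(-47 \right)} + g{\left(W{\left(-2 \right)} 7,G{\left(6,K{\left(4,4 \right)} \right)} \right)} = -47 - 44 = -91$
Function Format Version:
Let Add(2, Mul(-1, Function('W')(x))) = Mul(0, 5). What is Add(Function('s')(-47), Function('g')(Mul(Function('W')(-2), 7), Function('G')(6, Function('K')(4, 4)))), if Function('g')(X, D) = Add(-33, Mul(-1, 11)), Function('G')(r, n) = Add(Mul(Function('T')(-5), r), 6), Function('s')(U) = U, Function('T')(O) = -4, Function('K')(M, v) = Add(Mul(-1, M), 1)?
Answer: -91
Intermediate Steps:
Function('K')(M, v) = Add(1, Mul(-1, M))
Function('G')(r, n) = Add(6, Mul(-4, r)) (Function('G')(r, n) = Add(Mul(-4, r), 6) = Add(6, Mul(-4, r)))
Function('W')(x) = 2 (Function('W')(x) = Add(2, Mul(-1, Mul(0, 5))) = Add(2, Mul(-1, 0)) = Add(2, 0) = 2)
Function('g')(X, D) = -44 (Function('g')(X, D) = Add(-33, -11) = -44)
Add(Function('s')(-47), Function('g')(Mul(Function('W')(-2), 7), Function('G')(6, Function('K')(4, 4)))) = Add(-47, -44) = -91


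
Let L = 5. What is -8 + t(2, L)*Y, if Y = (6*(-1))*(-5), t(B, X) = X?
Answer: 142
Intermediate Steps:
Y = 30 (Y = -6*(-5) = 30)
-8 + t(2, L)*Y = -8 + 5*30 = -8 + 150 = 142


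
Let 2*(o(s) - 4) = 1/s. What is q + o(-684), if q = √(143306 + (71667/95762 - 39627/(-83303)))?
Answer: 5471/1368 + √9119599858353005008035026/7977261886 ≈ 382.56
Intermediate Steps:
o(s) = 4 + 1/(2*s)
q = √9119599858353005008035026/7977261886 (q = √(143306 + (71667*(1/95762) - 39627*(-1/83303))) = √(143306 + (71667/95762 + 39627/83303)) = √(143306 + 9764836875/7977261886) = √(1143199256671991/7977261886) = √9119599858353005008035026/7977261886 ≈ 378.56)
q + o(-684) = √9119599858353005008035026/7977261886 + (4 + (½)/(-684)) = √9119599858353005008035026/7977261886 + (4 + (½)*(-1/684)) = √9119599858353005008035026/7977261886 + (4 - 1/1368) = √9119599858353005008035026/7977261886 + 5471/1368 = 5471/1368 + √9119599858353005008035026/7977261886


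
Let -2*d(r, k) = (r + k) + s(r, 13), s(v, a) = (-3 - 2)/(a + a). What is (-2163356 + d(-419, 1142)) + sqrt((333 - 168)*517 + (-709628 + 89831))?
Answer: -112513305/52 + 42*I*sqrt(303) ≈ -2.1637e+6 + 731.09*I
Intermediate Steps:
s(v, a) = -5/(2*a) (s(v, a) = -5*1/(2*a) = -5/(2*a))
d(r, k) = 5/52 - k/2 - r/2 (d(r, k) = -((r + k) - 5/2/13)/2 = -((k + r) - 5/2*1/13)/2 = -((k + r) - 5/26)/2 = -(-5/26 + k + r)/2 = 5/52 - k/2 - r/2)
(-2163356 + d(-419, 1142)) + sqrt((333 - 168)*517 + (-709628 + 89831)) = (-2163356 + (5/52 - 1/2*1142 - 1/2*(-419))) + sqrt((333 - 168)*517 + (-709628 + 89831)) = (-2163356 + (5/52 - 571 + 419/2)) + sqrt(165*517 - 619797) = (-2163356 - 18793/52) + sqrt(85305 - 619797) = -112513305/52 + sqrt(-534492) = -112513305/52 + 42*I*sqrt(303)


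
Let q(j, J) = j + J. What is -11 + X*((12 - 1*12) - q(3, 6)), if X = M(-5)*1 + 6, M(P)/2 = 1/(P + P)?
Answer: -316/5 ≈ -63.200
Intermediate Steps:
q(j, J) = J + j
M(P) = 1/P (M(P) = 2/(P + P) = 2/((2*P)) = 2*(1/(2*P)) = 1/P)
X = 29/5 (X = 1/(-5) + 6 = -⅕*1 + 6 = -⅕ + 6 = 29/5 ≈ 5.8000)
-11 + X*((12 - 1*12) - q(3, 6)) = -11 + 29*((12 - 1*12) - (6 + 3))/5 = -11 + 29*((12 - 12) - 1*9)/5 = -11 + 29*(0 - 9)/5 = -11 + (29/5)*(-9) = -11 - 261/5 = -316/5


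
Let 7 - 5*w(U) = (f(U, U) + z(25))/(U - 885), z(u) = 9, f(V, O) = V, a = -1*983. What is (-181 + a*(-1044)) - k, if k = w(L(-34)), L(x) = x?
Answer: 4714789837/4595 ≈ 1.0261e+6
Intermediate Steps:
a = -983
w(U) = 7/5 - (9 + U)/(5*(-885 + U)) (w(U) = 7/5 - (U + 9)/(5*(U - 885)) = 7/5 - (9 + U)/(5*(-885 + U)))
k = 6408/4595 (k = 6*(-1034 - 34)/(5*(-885 - 34)) = (6/5)*(-1068)/(-919) = (6/5)*(-1/919)*(-1068) = 6408/4595 ≈ 1.3946)
(-181 + a*(-1044)) - k = (-181 - 983*(-1044)) - 1*6408/4595 = (-181 + 1026252) - 6408/4595 = 1026071 - 6408/4595 = 4714789837/4595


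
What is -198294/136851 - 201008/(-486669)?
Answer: -22998465626/22200379773 ≈ -1.0359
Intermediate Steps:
-198294/136851 - 201008/(-486669) = -198294*1/136851 - 201008*(-1/486669) = -66098/45617 + 201008/486669 = -22998465626/22200379773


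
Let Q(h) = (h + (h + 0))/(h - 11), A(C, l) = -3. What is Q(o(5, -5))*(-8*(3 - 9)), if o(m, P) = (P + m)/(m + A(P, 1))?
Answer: 0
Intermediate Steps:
o(m, P) = (P + m)/(-3 + m) (o(m, P) = (P + m)/(m - 3) = (P + m)/(-3 + m))
Q(h) = 2*h/(-11 + h) (Q(h) = (h + h)/(-11 + h) = (2*h)/(-11 + h) = 2*h/(-11 + h))
Q(o(5, -5))*(-8*(3 - 9)) = (2*((-5 + 5)/(-3 + 5))/(-11 + (-5 + 5)/(-3 + 5)))*(-8*(3 - 9)) = (2*(0/2)/(-11 + 0/2))*(-8*(-6)) = (2*((½)*0)/(-11 + (½)*0))*48 = (2*0/(-11 + 0))*48 = (2*0/(-11))*48 = (2*0*(-1/11))*48 = 0*48 = 0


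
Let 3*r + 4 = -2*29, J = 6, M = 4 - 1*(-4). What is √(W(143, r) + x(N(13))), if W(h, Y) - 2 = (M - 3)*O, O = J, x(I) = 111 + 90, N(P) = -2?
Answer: √233 ≈ 15.264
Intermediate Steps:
M = 8 (M = 4 + 4 = 8)
x(I) = 201
O = 6
r = -62/3 (r = -4/3 + (-2*29)/3 = -4/3 + (⅓)*(-58) = -4/3 - 58/3 = -62/3 ≈ -20.667)
W(h, Y) = 32 (W(h, Y) = 2 + (8 - 3)*6 = 2 + 5*6 = 2 + 30 = 32)
√(W(143, r) + x(N(13))) = √(32 + 201) = √233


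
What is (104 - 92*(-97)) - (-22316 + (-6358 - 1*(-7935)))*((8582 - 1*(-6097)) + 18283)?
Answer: 683607946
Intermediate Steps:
(104 - 92*(-97)) - (-22316 + (-6358 - 1*(-7935)))*((8582 - 1*(-6097)) + 18283) = (104 + 8924) - (-22316 + (-6358 + 7935))*((8582 + 6097) + 18283) = 9028 - (-22316 + 1577)*(14679 + 18283) = 9028 - (-20739)*32962 = 9028 - 1*(-683598918) = 9028 + 683598918 = 683607946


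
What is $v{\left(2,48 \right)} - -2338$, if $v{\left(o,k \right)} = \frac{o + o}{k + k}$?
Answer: $\frac{56113}{24} \approx 2338.0$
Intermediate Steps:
$v{\left(o,k \right)} = \frac{o}{k}$ ($v{\left(o,k \right)} = \frac{2 o}{2 k} = 2 o \frac{1}{2 k} = \frac{o}{k}$)
$v{\left(2,48 \right)} - -2338 = \frac{2}{48} - -2338 = 2 \cdot \frac{1}{48} + 2338 = \frac{1}{24} + 2338 = \frac{56113}{24}$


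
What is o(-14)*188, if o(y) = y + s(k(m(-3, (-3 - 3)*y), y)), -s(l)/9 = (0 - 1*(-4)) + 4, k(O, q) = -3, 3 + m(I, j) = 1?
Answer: -16168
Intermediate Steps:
m(I, j) = -2 (m(I, j) = -3 + 1 = -2)
s(l) = -72 (s(l) = -9*((0 - 1*(-4)) + 4) = -9*((0 + 4) + 4) = -9*(4 + 4) = -9*8 = -72)
o(y) = -72 + y (o(y) = y - 72 = -72 + y)
o(-14)*188 = (-72 - 14)*188 = -86*188 = -16168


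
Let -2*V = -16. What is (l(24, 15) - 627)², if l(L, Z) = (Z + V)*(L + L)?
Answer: 227529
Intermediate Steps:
V = 8 (V = -½*(-16) = 8)
l(L, Z) = 2*L*(8 + Z) (l(L, Z) = (Z + 8)*(L + L) = (8 + Z)*(2*L) = 2*L*(8 + Z))
(l(24, 15) - 627)² = (2*24*(8 + 15) - 627)² = (2*24*23 - 627)² = (1104 - 627)² = 477² = 227529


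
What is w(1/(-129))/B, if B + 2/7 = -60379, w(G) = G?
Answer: 7/54522495 ≈ 1.2839e-7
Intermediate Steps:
B = -422655/7 (B = -2/7 - 60379 = -422655/7 ≈ -60379.)
w(1/(-129))/B = 1/((-129)*(-422655/7)) = -1/129*(-7/422655) = 7/54522495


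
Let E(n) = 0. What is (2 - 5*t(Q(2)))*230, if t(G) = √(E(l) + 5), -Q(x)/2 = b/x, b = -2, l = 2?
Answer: 460 - 1150*√5 ≈ -2111.5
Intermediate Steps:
Q(x) = 4/x (Q(x) = -(-4)/x = 4/x)
t(G) = √5 (t(G) = √(0 + 5) = √5)
(2 - 5*t(Q(2)))*230 = (2 - 5*√5)*230 = 460 - 1150*√5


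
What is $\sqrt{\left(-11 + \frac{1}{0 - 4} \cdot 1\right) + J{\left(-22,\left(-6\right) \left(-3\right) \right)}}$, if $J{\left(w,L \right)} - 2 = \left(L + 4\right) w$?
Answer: $\frac{i \sqrt{1973}}{2} \approx 22.209 i$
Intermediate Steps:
$J{\left(w,L \right)} = 2 + w \left(4 + L\right)$ ($J{\left(w,L \right)} = 2 + \left(L + 4\right) w = 2 + \left(4 + L\right) w = 2 + w \left(4 + L\right)$)
$\sqrt{\left(-11 + \frac{1}{0 - 4} \cdot 1\right) + J{\left(-22,\left(-6\right) \left(-3\right) \right)}} = \sqrt{\left(-11 + \frac{1}{0 - 4} \cdot 1\right) + \left(2 + 4 \left(-22\right) + \left(-6\right) \left(-3\right) \left(-22\right)\right)} = \sqrt{\left(-11 + \frac{1}{-4} \cdot 1\right) + \left(2 - 88 + 18 \left(-22\right)\right)} = \sqrt{\left(-11 - \frac{1}{4}\right) - 482} = \sqrt{- \frac{45}{4} - 482} = \sqrt{- \frac{1973}{4}} = \frac{i \sqrt{1973}}{2}$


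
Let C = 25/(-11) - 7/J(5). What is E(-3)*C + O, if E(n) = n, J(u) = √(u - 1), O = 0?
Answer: 381/22 ≈ 17.318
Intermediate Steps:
J(u) = √(-1 + u)
C = -127/22 (C = 25/(-11) - 7/√(-1 + 5) = 25*(-1/11) - 7/(√4) = -25/11 - 7/2 = -127/22 ≈ -5.7727)
E(-3)*C + O = -3*(-127/22) + 0 = 381/22 + 0 = 381/22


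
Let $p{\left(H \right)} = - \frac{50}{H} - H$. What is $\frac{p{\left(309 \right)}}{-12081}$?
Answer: $\frac{95531}{3733029} \approx 0.025591$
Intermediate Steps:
$p{\left(H \right)} = - H - \frac{50}{H}$
$\frac{p{\left(309 \right)}}{-12081} = \frac{\left(-1\right) 309 - \frac{50}{309}}{-12081} = \left(-309 - \frac{50}{309}\right) \left(- \frac{1}{12081}\right) = \left(- \frac{95531}{309}\right) \left(- \frac{1}{12081}\right) = \frac{95531}{3733029}$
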